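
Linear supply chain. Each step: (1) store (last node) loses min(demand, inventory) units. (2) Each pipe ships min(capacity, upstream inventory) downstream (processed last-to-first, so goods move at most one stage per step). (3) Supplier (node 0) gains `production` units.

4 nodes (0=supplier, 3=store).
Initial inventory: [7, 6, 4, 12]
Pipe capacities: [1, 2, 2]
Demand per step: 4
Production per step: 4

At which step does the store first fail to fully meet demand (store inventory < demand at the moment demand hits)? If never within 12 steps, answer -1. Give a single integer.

Step 1: demand=4,sold=4 ship[2->3]=2 ship[1->2]=2 ship[0->1]=1 prod=4 -> [10 5 4 10]
Step 2: demand=4,sold=4 ship[2->3]=2 ship[1->2]=2 ship[0->1]=1 prod=4 -> [13 4 4 8]
Step 3: demand=4,sold=4 ship[2->3]=2 ship[1->2]=2 ship[0->1]=1 prod=4 -> [16 3 4 6]
Step 4: demand=4,sold=4 ship[2->3]=2 ship[1->2]=2 ship[0->1]=1 prod=4 -> [19 2 4 4]
Step 5: demand=4,sold=4 ship[2->3]=2 ship[1->2]=2 ship[0->1]=1 prod=4 -> [22 1 4 2]
Step 6: demand=4,sold=2 ship[2->3]=2 ship[1->2]=1 ship[0->1]=1 prod=4 -> [25 1 3 2]
Step 7: demand=4,sold=2 ship[2->3]=2 ship[1->2]=1 ship[0->1]=1 prod=4 -> [28 1 2 2]
Step 8: demand=4,sold=2 ship[2->3]=2 ship[1->2]=1 ship[0->1]=1 prod=4 -> [31 1 1 2]
Step 9: demand=4,sold=2 ship[2->3]=1 ship[1->2]=1 ship[0->1]=1 prod=4 -> [34 1 1 1]
Step 10: demand=4,sold=1 ship[2->3]=1 ship[1->2]=1 ship[0->1]=1 prod=4 -> [37 1 1 1]
Step 11: demand=4,sold=1 ship[2->3]=1 ship[1->2]=1 ship[0->1]=1 prod=4 -> [40 1 1 1]
Step 12: demand=4,sold=1 ship[2->3]=1 ship[1->2]=1 ship[0->1]=1 prod=4 -> [43 1 1 1]
First stockout at step 6

6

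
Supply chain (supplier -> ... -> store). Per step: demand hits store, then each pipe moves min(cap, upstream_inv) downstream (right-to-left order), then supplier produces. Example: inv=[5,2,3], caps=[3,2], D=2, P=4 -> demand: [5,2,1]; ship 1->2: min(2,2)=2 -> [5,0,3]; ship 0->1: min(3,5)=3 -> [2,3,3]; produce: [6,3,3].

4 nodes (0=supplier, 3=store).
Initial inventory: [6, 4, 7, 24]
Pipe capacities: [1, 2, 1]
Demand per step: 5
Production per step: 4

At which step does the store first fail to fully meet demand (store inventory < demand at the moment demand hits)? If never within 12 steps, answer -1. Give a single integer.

Step 1: demand=5,sold=5 ship[2->3]=1 ship[1->2]=2 ship[0->1]=1 prod=4 -> [9 3 8 20]
Step 2: demand=5,sold=5 ship[2->3]=1 ship[1->2]=2 ship[0->1]=1 prod=4 -> [12 2 9 16]
Step 3: demand=5,sold=5 ship[2->3]=1 ship[1->2]=2 ship[0->1]=1 prod=4 -> [15 1 10 12]
Step 4: demand=5,sold=5 ship[2->3]=1 ship[1->2]=1 ship[0->1]=1 prod=4 -> [18 1 10 8]
Step 5: demand=5,sold=5 ship[2->3]=1 ship[1->2]=1 ship[0->1]=1 prod=4 -> [21 1 10 4]
Step 6: demand=5,sold=4 ship[2->3]=1 ship[1->2]=1 ship[0->1]=1 prod=4 -> [24 1 10 1]
Step 7: demand=5,sold=1 ship[2->3]=1 ship[1->2]=1 ship[0->1]=1 prod=4 -> [27 1 10 1]
Step 8: demand=5,sold=1 ship[2->3]=1 ship[1->2]=1 ship[0->1]=1 prod=4 -> [30 1 10 1]
Step 9: demand=5,sold=1 ship[2->3]=1 ship[1->2]=1 ship[0->1]=1 prod=4 -> [33 1 10 1]
Step 10: demand=5,sold=1 ship[2->3]=1 ship[1->2]=1 ship[0->1]=1 prod=4 -> [36 1 10 1]
Step 11: demand=5,sold=1 ship[2->3]=1 ship[1->2]=1 ship[0->1]=1 prod=4 -> [39 1 10 1]
Step 12: demand=5,sold=1 ship[2->3]=1 ship[1->2]=1 ship[0->1]=1 prod=4 -> [42 1 10 1]
First stockout at step 6

6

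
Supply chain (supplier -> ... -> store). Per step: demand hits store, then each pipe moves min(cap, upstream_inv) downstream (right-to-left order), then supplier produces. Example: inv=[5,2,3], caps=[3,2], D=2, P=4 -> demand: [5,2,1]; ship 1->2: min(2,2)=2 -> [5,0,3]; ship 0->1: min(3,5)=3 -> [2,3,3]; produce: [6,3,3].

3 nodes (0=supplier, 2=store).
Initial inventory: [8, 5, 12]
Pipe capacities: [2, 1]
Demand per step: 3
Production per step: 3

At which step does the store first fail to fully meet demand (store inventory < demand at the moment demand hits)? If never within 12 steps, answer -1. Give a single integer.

Step 1: demand=3,sold=3 ship[1->2]=1 ship[0->1]=2 prod=3 -> [9 6 10]
Step 2: demand=3,sold=3 ship[1->2]=1 ship[0->1]=2 prod=3 -> [10 7 8]
Step 3: demand=3,sold=3 ship[1->2]=1 ship[0->1]=2 prod=3 -> [11 8 6]
Step 4: demand=3,sold=3 ship[1->2]=1 ship[0->1]=2 prod=3 -> [12 9 4]
Step 5: demand=3,sold=3 ship[1->2]=1 ship[0->1]=2 prod=3 -> [13 10 2]
Step 6: demand=3,sold=2 ship[1->2]=1 ship[0->1]=2 prod=3 -> [14 11 1]
Step 7: demand=3,sold=1 ship[1->2]=1 ship[0->1]=2 prod=3 -> [15 12 1]
Step 8: demand=3,sold=1 ship[1->2]=1 ship[0->1]=2 prod=3 -> [16 13 1]
Step 9: demand=3,sold=1 ship[1->2]=1 ship[0->1]=2 prod=3 -> [17 14 1]
Step 10: demand=3,sold=1 ship[1->2]=1 ship[0->1]=2 prod=3 -> [18 15 1]
Step 11: demand=3,sold=1 ship[1->2]=1 ship[0->1]=2 prod=3 -> [19 16 1]
Step 12: demand=3,sold=1 ship[1->2]=1 ship[0->1]=2 prod=3 -> [20 17 1]
First stockout at step 6

6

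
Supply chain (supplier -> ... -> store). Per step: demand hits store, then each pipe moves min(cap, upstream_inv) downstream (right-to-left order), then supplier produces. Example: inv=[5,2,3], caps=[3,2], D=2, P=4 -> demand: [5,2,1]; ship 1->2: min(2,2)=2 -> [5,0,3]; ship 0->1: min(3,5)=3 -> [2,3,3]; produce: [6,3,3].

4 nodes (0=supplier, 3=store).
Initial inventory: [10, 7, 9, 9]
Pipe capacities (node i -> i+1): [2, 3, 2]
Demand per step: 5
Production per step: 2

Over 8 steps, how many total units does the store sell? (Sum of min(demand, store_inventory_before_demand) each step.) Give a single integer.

Answer: 23

Derivation:
Step 1: sold=5 (running total=5) -> [10 6 10 6]
Step 2: sold=5 (running total=10) -> [10 5 11 3]
Step 3: sold=3 (running total=13) -> [10 4 12 2]
Step 4: sold=2 (running total=15) -> [10 3 13 2]
Step 5: sold=2 (running total=17) -> [10 2 14 2]
Step 6: sold=2 (running total=19) -> [10 2 14 2]
Step 7: sold=2 (running total=21) -> [10 2 14 2]
Step 8: sold=2 (running total=23) -> [10 2 14 2]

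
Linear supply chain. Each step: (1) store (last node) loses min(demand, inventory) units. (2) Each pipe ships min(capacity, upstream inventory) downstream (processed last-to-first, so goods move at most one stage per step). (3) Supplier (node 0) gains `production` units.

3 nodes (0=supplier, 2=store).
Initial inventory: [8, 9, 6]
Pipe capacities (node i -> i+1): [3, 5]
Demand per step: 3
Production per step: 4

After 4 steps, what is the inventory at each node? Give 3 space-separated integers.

Step 1: demand=3,sold=3 ship[1->2]=5 ship[0->1]=3 prod=4 -> inv=[9 7 8]
Step 2: demand=3,sold=3 ship[1->2]=5 ship[0->1]=3 prod=4 -> inv=[10 5 10]
Step 3: demand=3,sold=3 ship[1->2]=5 ship[0->1]=3 prod=4 -> inv=[11 3 12]
Step 4: demand=3,sold=3 ship[1->2]=3 ship[0->1]=3 prod=4 -> inv=[12 3 12]

12 3 12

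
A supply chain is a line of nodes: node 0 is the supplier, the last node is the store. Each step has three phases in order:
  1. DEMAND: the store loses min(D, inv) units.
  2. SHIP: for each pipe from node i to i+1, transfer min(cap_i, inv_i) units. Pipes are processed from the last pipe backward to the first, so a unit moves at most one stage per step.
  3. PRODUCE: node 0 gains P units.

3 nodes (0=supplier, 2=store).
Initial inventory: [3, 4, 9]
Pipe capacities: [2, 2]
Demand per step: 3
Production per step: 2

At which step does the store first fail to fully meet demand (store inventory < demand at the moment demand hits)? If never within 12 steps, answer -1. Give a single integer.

Step 1: demand=3,sold=3 ship[1->2]=2 ship[0->1]=2 prod=2 -> [3 4 8]
Step 2: demand=3,sold=3 ship[1->2]=2 ship[0->1]=2 prod=2 -> [3 4 7]
Step 3: demand=3,sold=3 ship[1->2]=2 ship[0->1]=2 prod=2 -> [3 4 6]
Step 4: demand=3,sold=3 ship[1->2]=2 ship[0->1]=2 prod=2 -> [3 4 5]
Step 5: demand=3,sold=3 ship[1->2]=2 ship[0->1]=2 prod=2 -> [3 4 4]
Step 6: demand=3,sold=3 ship[1->2]=2 ship[0->1]=2 prod=2 -> [3 4 3]
Step 7: demand=3,sold=3 ship[1->2]=2 ship[0->1]=2 prod=2 -> [3 4 2]
Step 8: demand=3,sold=2 ship[1->2]=2 ship[0->1]=2 prod=2 -> [3 4 2]
Step 9: demand=3,sold=2 ship[1->2]=2 ship[0->1]=2 prod=2 -> [3 4 2]
Step 10: demand=3,sold=2 ship[1->2]=2 ship[0->1]=2 prod=2 -> [3 4 2]
Step 11: demand=3,sold=2 ship[1->2]=2 ship[0->1]=2 prod=2 -> [3 4 2]
Step 12: demand=3,sold=2 ship[1->2]=2 ship[0->1]=2 prod=2 -> [3 4 2]
First stockout at step 8

8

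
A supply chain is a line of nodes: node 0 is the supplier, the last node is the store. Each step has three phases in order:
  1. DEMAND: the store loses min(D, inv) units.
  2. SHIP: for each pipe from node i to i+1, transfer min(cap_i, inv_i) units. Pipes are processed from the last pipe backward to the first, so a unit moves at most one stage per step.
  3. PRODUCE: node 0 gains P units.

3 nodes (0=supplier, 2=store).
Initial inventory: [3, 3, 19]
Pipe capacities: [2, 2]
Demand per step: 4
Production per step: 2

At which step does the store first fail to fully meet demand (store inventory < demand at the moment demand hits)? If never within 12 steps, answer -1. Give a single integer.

Step 1: demand=4,sold=4 ship[1->2]=2 ship[0->1]=2 prod=2 -> [3 3 17]
Step 2: demand=4,sold=4 ship[1->2]=2 ship[0->1]=2 prod=2 -> [3 3 15]
Step 3: demand=4,sold=4 ship[1->2]=2 ship[0->1]=2 prod=2 -> [3 3 13]
Step 4: demand=4,sold=4 ship[1->2]=2 ship[0->1]=2 prod=2 -> [3 3 11]
Step 5: demand=4,sold=4 ship[1->2]=2 ship[0->1]=2 prod=2 -> [3 3 9]
Step 6: demand=4,sold=4 ship[1->2]=2 ship[0->1]=2 prod=2 -> [3 3 7]
Step 7: demand=4,sold=4 ship[1->2]=2 ship[0->1]=2 prod=2 -> [3 3 5]
Step 8: demand=4,sold=4 ship[1->2]=2 ship[0->1]=2 prod=2 -> [3 3 3]
Step 9: demand=4,sold=3 ship[1->2]=2 ship[0->1]=2 prod=2 -> [3 3 2]
Step 10: demand=4,sold=2 ship[1->2]=2 ship[0->1]=2 prod=2 -> [3 3 2]
Step 11: demand=4,sold=2 ship[1->2]=2 ship[0->1]=2 prod=2 -> [3 3 2]
Step 12: demand=4,sold=2 ship[1->2]=2 ship[0->1]=2 prod=2 -> [3 3 2]
First stockout at step 9

9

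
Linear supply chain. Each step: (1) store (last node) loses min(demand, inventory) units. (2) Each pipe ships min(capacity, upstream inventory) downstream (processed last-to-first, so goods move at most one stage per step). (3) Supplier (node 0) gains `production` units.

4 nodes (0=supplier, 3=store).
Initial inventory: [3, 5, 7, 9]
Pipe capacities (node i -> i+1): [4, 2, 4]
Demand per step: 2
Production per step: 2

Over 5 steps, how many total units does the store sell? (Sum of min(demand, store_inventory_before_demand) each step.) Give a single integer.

Answer: 10

Derivation:
Step 1: sold=2 (running total=2) -> [2 6 5 11]
Step 2: sold=2 (running total=4) -> [2 6 3 13]
Step 3: sold=2 (running total=6) -> [2 6 2 14]
Step 4: sold=2 (running total=8) -> [2 6 2 14]
Step 5: sold=2 (running total=10) -> [2 6 2 14]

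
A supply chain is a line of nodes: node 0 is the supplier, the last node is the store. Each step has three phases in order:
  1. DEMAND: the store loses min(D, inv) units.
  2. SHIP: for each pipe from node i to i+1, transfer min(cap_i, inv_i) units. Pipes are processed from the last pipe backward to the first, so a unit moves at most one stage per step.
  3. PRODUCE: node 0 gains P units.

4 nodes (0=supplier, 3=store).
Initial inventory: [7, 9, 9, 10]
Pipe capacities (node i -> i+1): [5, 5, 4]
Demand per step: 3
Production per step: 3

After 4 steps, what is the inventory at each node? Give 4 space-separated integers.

Step 1: demand=3,sold=3 ship[2->3]=4 ship[1->2]=5 ship[0->1]=5 prod=3 -> inv=[5 9 10 11]
Step 2: demand=3,sold=3 ship[2->3]=4 ship[1->2]=5 ship[0->1]=5 prod=3 -> inv=[3 9 11 12]
Step 3: demand=3,sold=3 ship[2->3]=4 ship[1->2]=5 ship[0->1]=3 prod=3 -> inv=[3 7 12 13]
Step 4: demand=3,sold=3 ship[2->3]=4 ship[1->2]=5 ship[0->1]=3 prod=3 -> inv=[3 5 13 14]

3 5 13 14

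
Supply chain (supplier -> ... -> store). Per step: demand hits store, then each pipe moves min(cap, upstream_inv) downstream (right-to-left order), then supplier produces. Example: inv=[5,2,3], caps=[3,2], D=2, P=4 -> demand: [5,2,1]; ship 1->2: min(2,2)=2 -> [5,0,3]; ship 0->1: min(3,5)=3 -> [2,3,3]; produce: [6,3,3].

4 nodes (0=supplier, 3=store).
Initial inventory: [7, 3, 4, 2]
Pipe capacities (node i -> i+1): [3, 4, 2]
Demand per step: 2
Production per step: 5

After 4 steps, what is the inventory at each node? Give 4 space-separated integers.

Step 1: demand=2,sold=2 ship[2->3]=2 ship[1->2]=3 ship[0->1]=3 prod=5 -> inv=[9 3 5 2]
Step 2: demand=2,sold=2 ship[2->3]=2 ship[1->2]=3 ship[0->1]=3 prod=5 -> inv=[11 3 6 2]
Step 3: demand=2,sold=2 ship[2->3]=2 ship[1->2]=3 ship[0->1]=3 prod=5 -> inv=[13 3 7 2]
Step 4: demand=2,sold=2 ship[2->3]=2 ship[1->2]=3 ship[0->1]=3 prod=5 -> inv=[15 3 8 2]

15 3 8 2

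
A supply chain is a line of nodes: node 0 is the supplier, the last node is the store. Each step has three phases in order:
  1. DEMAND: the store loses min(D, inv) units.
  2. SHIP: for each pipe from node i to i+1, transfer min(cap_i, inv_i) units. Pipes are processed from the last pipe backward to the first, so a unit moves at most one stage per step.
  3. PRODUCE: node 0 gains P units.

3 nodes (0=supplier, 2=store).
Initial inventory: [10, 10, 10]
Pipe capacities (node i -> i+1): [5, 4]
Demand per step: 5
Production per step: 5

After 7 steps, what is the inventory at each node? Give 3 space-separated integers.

Step 1: demand=5,sold=5 ship[1->2]=4 ship[0->1]=5 prod=5 -> inv=[10 11 9]
Step 2: demand=5,sold=5 ship[1->2]=4 ship[0->1]=5 prod=5 -> inv=[10 12 8]
Step 3: demand=5,sold=5 ship[1->2]=4 ship[0->1]=5 prod=5 -> inv=[10 13 7]
Step 4: demand=5,sold=5 ship[1->2]=4 ship[0->1]=5 prod=5 -> inv=[10 14 6]
Step 5: demand=5,sold=5 ship[1->2]=4 ship[0->1]=5 prod=5 -> inv=[10 15 5]
Step 6: demand=5,sold=5 ship[1->2]=4 ship[0->1]=5 prod=5 -> inv=[10 16 4]
Step 7: demand=5,sold=4 ship[1->2]=4 ship[0->1]=5 prod=5 -> inv=[10 17 4]

10 17 4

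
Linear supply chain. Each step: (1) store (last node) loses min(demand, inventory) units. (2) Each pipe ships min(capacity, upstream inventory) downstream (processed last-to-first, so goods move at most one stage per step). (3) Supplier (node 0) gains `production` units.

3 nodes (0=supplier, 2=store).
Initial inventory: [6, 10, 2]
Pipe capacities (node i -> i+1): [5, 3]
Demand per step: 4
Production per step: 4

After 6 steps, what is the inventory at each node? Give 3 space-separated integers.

Step 1: demand=4,sold=2 ship[1->2]=3 ship[0->1]=5 prod=4 -> inv=[5 12 3]
Step 2: demand=4,sold=3 ship[1->2]=3 ship[0->1]=5 prod=4 -> inv=[4 14 3]
Step 3: demand=4,sold=3 ship[1->2]=3 ship[0->1]=4 prod=4 -> inv=[4 15 3]
Step 4: demand=4,sold=3 ship[1->2]=3 ship[0->1]=4 prod=4 -> inv=[4 16 3]
Step 5: demand=4,sold=3 ship[1->2]=3 ship[0->1]=4 prod=4 -> inv=[4 17 3]
Step 6: demand=4,sold=3 ship[1->2]=3 ship[0->1]=4 prod=4 -> inv=[4 18 3]

4 18 3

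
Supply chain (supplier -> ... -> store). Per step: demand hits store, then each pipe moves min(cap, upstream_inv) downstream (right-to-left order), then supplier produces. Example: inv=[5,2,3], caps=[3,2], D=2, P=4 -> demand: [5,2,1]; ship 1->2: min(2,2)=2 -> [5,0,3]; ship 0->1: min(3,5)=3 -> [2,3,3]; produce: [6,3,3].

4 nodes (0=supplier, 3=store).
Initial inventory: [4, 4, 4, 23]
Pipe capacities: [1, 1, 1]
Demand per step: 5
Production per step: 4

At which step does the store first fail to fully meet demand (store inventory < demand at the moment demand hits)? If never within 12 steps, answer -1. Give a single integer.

Step 1: demand=5,sold=5 ship[2->3]=1 ship[1->2]=1 ship[0->1]=1 prod=4 -> [7 4 4 19]
Step 2: demand=5,sold=5 ship[2->3]=1 ship[1->2]=1 ship[0->1]=1 prod=4 -> [10 4 4 15]
Step 3: demand=5,sold=5 ship[2->3]=1 ship[1->2]=1 ship[0->1]=1 prod=4 -> [13 4 4 11]
Step 4: demand=5,sold=5 ship[2->3]=1 ship[1->2]=1 ship[0->1]=1 prod=4 -> [16 4 4 7]
Step 5: demand=5,sold=5 ship[2->3]=1 ship[1->2]=1 ship[0->1]=1 prod=4 -> [19 4 4 3]
Step 6: demand=5,sold=3 ship[2->3]=1 ship[1->2]=1 ship[0->1]=1 prod=4 -> [22 4 4 1]
Step 7: demand=5,sold=1 ship[2->3]=1 ship[1->2]=1 ship[0->1]=1 prod=4 -> [25 4 4 1]
Step 8: demand=5,sold=1 ship[2->3]=1 ship[1->2]=1 ship[0->1]=1 prod=4 -> [28 4 4 1]
Step 9: demand=5,sold=1 ship[2->3]=1 ship[1->2]=1 ship[0->1]=1 prod=4 -> [31 4 4 1]
Step 10: demand=5,sold=1 ship[2->3]=1 ship[1->2]=1 ship[0->1]=1 prod=4 -> [34 4 4 1]
Step 11: demand=5,sold=1 ship[2->3]=1 ship[1->2]=1 ship[0->1]=1 prod=4 -> [37 4 4 1]
Step 12: demand=5,sold=1 ship[2->3]=1 ship[1->2]=1 ship[0->1]=1 prod=4 -> [40 4 4 1]
First stockout at step 6

6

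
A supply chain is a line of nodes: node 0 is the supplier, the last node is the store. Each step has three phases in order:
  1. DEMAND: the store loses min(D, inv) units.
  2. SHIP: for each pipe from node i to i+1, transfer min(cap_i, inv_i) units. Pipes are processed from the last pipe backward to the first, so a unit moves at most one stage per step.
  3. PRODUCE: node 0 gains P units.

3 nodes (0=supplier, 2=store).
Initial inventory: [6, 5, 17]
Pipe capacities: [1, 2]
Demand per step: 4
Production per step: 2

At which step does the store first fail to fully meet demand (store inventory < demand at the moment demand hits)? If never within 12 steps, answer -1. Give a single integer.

Step 1: demand=4,sold=4 ship[1->2]=2 ship[0->1]=1 prod=2 -> [7 4 15]
Step 2: demand=4,sold=4 ship[1->2]=2 ship[0->1]=1 prod=2 -> [8 3 13]
Step 3: demand=4,sold=4 ship[1->2]=2 ship[0->1]=1 prod=2 -> [9 2 11]
Step 4: demand=4,sold=4 ship[1->2]=2 ship[0->1]=1 prod=2 -> [10 1 9]
Step 5: demand=4,sold=4 ship[1->2]=1 ship[0->1]=1 prod=2 -> [11 1 6]
Step 6: demand=4,sold=4 ship[1->2]=1 ship[0->1]=1 prod=2 -> [12 1 3]
Step 7: demand=4,sold=3 ship[1->2]=1 ship[0->1]=1 prod=2 -> [13 1 1]
Step 8: demand=4,sold=1 ship[1->2]=1 ship[0->1]=1 prod=2 -> [14 1 1]
Step 9: demand=4,sold=1 ship[1->2]=1 ship[0->1]=1 prod=2 -> [15 1 1]
Step 10: demand=4,sold=1 ship[1->2]=1 ship[0->1]=1 prod=2 -> [16 1 1]
Step 11: demand=4,sold=1 ship[1->2]=1 ship[0->1]=1 prod=2 -> [17 1 1]
Step 12: demand=4,sold=1 ship[1->2]=1 ship[0->1]=1 prod=2 -> [18 1 1]
First stockout at step 7

7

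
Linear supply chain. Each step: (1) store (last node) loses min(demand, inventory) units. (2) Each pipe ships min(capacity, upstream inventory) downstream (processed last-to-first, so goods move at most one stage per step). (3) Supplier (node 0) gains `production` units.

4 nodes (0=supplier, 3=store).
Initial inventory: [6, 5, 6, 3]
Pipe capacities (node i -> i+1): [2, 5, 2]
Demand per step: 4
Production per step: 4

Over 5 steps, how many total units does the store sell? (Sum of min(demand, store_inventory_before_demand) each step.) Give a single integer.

Step 1: sold=3 (running total=3) -> [8 2 9 2]
Step 2: sold=2 (running total=5) -> [10 2 9 2]
Step 3: sold=2 (running total=7) -> [12 2 9 2]
Step 4: sold=2 (running total=9) -> [14 2 9 2]
Step 5: sold=2 (running total=11) -> [16 2 9 2]

Answer: 11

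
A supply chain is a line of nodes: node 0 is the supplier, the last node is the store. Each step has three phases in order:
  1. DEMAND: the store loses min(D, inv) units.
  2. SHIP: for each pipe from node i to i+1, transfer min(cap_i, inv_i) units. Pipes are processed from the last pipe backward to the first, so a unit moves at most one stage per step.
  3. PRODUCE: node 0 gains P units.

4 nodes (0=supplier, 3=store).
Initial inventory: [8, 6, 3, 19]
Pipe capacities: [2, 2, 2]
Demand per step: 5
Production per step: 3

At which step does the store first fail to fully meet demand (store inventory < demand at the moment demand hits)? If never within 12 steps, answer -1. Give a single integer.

Step 1: demand=5,sold=5 ship[2->3]=2 ship[1->2]=2 ship[0->1]=2 prod=3 -> [9 6 3 16]
Step 2: demand=5,sold=5 ship[2->3]=2 ship[1->2]=2 ship[0->1]=2 prod=3 -> [10 6 3 13]
Step 3: demand=5,sold=5 ship[2->3]=2 ship[1->2]=2 ship[0->1]=2 prod=3 -> [11 6 3 10]
Step 4: demand=5,sold=5 ship[2->3]=2 ship[1->2]=2 ship[0->1]=2 prod=3 -> [12 6 3 7]
Step 5: demand=5,sold=5 ship[2->3]=2 ship[1->2]=2 ship[0->1]=2 prod=3 -> [13 6 3 4]
Step 6: demand=5,sold=4 ship[2->3]=2 ship[1->2]=2 ship[0->1]=2 prod=3 -> [14 6 3 2]
Step 7: demand=5,sold=2 ship[2->3]=2 ship[1->2]=2 ship[0->1]=2 prod=3 -> [15 6 3 2]
Step 8: demand=5,sold=2 ship[2->3]=2 ship[1->2]=2 ship[0->1]=2 prod=3 -> [16 6 3 2]
Step 9: demand=5,sold=2 ship[2->3]=2 ship[1->2]=2 ship[0->1]=2 prod=3 -> [17 6 3 2]
Step 10: demand=5,sold=2 ship[2->3]=2 ship[1->2]=2 ship[0->1]=2 prod=3 -> [18 6 3 2]
Step 11: demand=5,sold=2 ship[2->3]=2 ship[1->2]=2 ship[0->1]=2 prod=3 -> [19 6 3 2]
Step 12: demand=5,sold=2 ship[2->3]=2 ship[1->2]=2 ship[0->1]=2 prod=3 -> [20 6 3 2]
First stockout at step 6

6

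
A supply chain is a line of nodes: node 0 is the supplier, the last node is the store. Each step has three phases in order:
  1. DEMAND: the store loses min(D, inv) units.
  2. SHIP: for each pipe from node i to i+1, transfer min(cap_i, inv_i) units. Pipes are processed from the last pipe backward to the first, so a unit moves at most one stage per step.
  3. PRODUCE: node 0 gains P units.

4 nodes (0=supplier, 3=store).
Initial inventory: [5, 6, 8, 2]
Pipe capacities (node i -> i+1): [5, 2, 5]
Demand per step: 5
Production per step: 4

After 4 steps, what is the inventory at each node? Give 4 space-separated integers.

Step 1: demand=5,sold=2 ship[2->3]=5 ship[1->2]=2 ship[0->1]=5 prod=4 -> inv=[4 9 5 5]
Step 2: demand=5,sold=5 ship[2->3]=5 ship[1->2]=2 ship[0->1]=4 prod=4 -> inv=[4 11 2 5]
Step 3: demand=5,sold=5 ship[2->3]=2 ship[1->2]=2 ship[0->1]=4 prod=4 -> inv=[4 13 2 2]
Step 4: demand=5,sold=2 ship[2->3]=2 ship[1->2]=2 ship[0->1]=4 prod=4 -> inv=[4 15 2 2]

4 15 2 2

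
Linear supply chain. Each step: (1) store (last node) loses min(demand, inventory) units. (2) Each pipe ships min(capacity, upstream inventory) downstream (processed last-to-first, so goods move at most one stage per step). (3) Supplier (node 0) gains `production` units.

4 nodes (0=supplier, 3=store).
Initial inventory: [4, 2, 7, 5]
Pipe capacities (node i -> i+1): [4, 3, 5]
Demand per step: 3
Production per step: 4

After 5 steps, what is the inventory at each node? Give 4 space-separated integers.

Step 1: demand=3,sold=3 ship[2->3]=5 ship[1->2]=2 ship[0->1]=4 prod=4 -> inv=[4 4 4 7]
Step 2: demand=3,sold=3 ship[2->3]=4 ship[1->2]=3 ship[0->1]=4 prod=4 -> inv=[4 5 3 8]
Step 3: demand=3,sold=3 ship[2->3]=3 ship[1->2]=3 ship[0->1]=4 prod=4 -> inv=[4 6 3 8]
Step 4: demand=3,sold=3 ship[2->3]=3 ship[1->2]=3 ship[0->1]=4 prod=4 -> inv=[4 7 3 8]
Step 5: demand=3,sold=3 ship[2->3]=3 ship[1->2]=3 ship[0->1]=4 prod=4 -> inv=[4 8 3 8]

4 8 3 8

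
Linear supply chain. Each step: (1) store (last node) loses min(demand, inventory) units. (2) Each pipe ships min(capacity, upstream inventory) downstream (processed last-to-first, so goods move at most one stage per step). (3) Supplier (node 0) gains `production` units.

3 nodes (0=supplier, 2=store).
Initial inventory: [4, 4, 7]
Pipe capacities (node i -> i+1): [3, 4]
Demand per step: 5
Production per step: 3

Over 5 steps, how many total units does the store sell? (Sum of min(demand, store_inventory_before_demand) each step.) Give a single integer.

Answer: 20

Derivation:
Step 1: sold=5 (running total=5) -> [4 3 6]
Step 2: sold=5 (running total=10) -> [4 3 4]
Step 3: sold=4 (running total=14) -> [4 3 3]
Step 4: sold=3 (running total=17) -> [4 3 3]
Step 5: sold=3 (running total=20) -> [4 3 3]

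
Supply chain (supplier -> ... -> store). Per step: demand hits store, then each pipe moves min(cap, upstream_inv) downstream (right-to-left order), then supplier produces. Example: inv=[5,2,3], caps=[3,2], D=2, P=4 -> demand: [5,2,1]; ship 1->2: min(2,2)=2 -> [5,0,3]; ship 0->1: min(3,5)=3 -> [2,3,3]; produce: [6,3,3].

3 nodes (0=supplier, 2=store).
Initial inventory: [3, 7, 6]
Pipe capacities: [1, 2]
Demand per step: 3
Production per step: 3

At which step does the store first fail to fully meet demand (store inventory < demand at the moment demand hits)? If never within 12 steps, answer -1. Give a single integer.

Step 1: demand=3,sold=3 ship[1->2]=2 ship[0->1]=1 prod=3 -> [5 6 5]
Step 2: demand=3,sold=3 ship[1->2]=2 ship[0->1]=1 prod=3 -> [7 5 4]
Step 3: demand=3,sold=3 ship[1->2]=2 ship[0->1]=1 prod=3 -> [9 4 3]
Step 4: demand=3,sold=3 ship[1->2]=2 ship[0->1]=1 prod=3 -> [11 3 2]
Step 5: demand=3,sold=2 ship[1->2]=2 ship[0->1]=1 prod=3 -> [13 2 2]
Step 6: demand=3,sold=2 ship[1->2]=2 ship[0->1]=1 prod=3 -> [15 1 2]
Step 7: demand=3,sold=2 ship[1->2]=1 ship[0->1]=1 prod=3 -> [17 1 1]
Step 8: demand=3,sold=1 ship[1->2]=1 ship[0->1]=1 prod=3 -> [19 1 1]
Step 9: demand=3,sold=1 ship[1->2]=1 ship[0->1]=1 prod=3 -> [21 1 1]
Step 10: demand=3,sold=1 ship[1->2]=1 ship[0->1]=1 prod=3 -> [23 1 1]
Step 11: demand=3,sold=1 ship[1->2]=1 ship[0->1]=1 prod=3 -> [25 1 1]
Step 12: demand=3,sold=1 ship[1->2]=1 ship[0->1]=1 prod=3 -> [27 1 1]
First stockout at step 5

5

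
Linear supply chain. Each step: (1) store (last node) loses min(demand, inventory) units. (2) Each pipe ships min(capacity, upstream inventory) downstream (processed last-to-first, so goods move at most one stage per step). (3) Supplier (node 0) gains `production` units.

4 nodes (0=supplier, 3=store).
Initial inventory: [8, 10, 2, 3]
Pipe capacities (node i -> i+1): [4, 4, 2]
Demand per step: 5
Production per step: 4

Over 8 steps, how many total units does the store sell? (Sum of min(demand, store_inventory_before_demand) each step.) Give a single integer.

Step 1: sold=3 (running total=3) -> [8 10 4 2]
Step 2: sold=2 (running total=5) -> [8 10 6 2]
Step 3: sold=2 (running total=7) -> [8 10 8 2]
Step 4: sold=2 (running total=9) -> [8 10 10 2]
Step 5: sold=2 (running total=11) -> [8 10 12 2]
Step 6: sold=2 (running total=13) -> [8 10 14 2]
Step 7: sold=2 (running total=15) -> [8 10 16 2]
Step 8: sold=2 (running total=17) -> [8 10 18 2]

Answer: 17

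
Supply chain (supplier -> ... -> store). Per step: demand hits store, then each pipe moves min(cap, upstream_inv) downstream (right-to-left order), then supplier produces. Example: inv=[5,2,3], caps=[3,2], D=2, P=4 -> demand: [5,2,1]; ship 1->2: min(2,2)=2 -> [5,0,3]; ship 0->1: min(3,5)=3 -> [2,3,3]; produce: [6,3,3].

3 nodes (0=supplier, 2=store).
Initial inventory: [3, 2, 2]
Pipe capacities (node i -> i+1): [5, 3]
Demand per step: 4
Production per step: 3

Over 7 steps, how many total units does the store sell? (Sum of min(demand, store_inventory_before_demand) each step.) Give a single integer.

Answer: 19

Derivation:
Step 1: sold=2 (running total=2) -> [3 3 2]
Step 2: sold=2 (running total=4) -> [3 3 3]
Step 3: sold=3 (running total=7) -> [3 3 3]
Step 4: sold=3 (running total=10) -> [3 3 3]
Step 5: sold=3 (running total=13) -> [3 3 3]
Step 6: sold=3 (running total=16) -> [3 3 3]
Step 7: sold=3 (running total=19) -> [3 3 3]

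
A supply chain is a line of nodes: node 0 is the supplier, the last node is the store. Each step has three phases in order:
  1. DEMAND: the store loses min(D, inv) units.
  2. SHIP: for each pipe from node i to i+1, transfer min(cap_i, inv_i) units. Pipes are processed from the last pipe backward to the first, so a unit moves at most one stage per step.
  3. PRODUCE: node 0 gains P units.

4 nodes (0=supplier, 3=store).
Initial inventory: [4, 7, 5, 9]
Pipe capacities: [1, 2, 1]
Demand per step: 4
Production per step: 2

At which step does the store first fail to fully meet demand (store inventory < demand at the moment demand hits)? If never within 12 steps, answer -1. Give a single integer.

Step 1: demand=4,sold=4 ship[2->3]=1 ship[1->2]=2 ship[0->1]=1 prod=2 -> [5 6 6 6]
Step 2: demand=4,sold=4 ship[2->3]=1 ship[1->2]=2 ship[0->1]=1 prod=2 -> [6 5 7 3]
Step 3: demand=4,sold=3 ship[2->3]=1 ship[1->2]=2 ship[0->1]=1 prod=2 -> [7 4 8 1]
Step 4: demand=4,sold=1 ship[2->3]=1 ship[1->2]=2 ship[0->1]=1 prod=2 -> [8 3 9 1]
Step 5: demand=4,sold=1 ship[2->3]=1 ship[1->2]=2 ship[0->1]=1 prod=2 -> [9 2 10 1]
Step 6: demand=4,sold=1 ship[2->3]=1 ship[1->2]=2 ship[0->1]=1 prod=2 -> [10 1 11 1]
Step 7: demand=4,sold=1 ship[2->3]=1 ship[1->2]=1 ship[0->1]=1 prod=2 -> [11 1 11 1]
Step 8: demand=4,sold=1 ship[2->3]=1 ship[1->2]=1 ship[0->1]=1 prod=2 -> [12 1 11 1]
Step 9: demand=4,sold=1 ship[2->3]=1 ship[1->2]=1 ship[0->1]=1 prod=2 -> [13 1 11 1]
Step 10: demand=4,sold=1 ship[2->3]=1 ship[1->2]=1 ship[0->1]=1 prod=2 -> [14 1 11 1]
Step 11: demand=4,sold=1 ship[2->3]=1 ship[1->2]=1 ship[0->1]=1 prod=2 -> [15 1 11 1]
Step 12: demand=4,sold=1 ship[2->3]=1 ship[1->2]=1 ship[0->1]=1 prod=2 -> [16 1 11 1]
First stockout at step 3

3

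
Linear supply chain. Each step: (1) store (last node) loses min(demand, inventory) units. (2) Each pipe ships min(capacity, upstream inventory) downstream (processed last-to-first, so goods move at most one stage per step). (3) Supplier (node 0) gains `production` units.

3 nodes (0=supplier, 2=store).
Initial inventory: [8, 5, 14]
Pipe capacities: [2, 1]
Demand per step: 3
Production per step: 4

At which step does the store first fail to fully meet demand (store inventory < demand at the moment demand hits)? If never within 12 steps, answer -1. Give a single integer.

Step 1: demand=3,sold=3 ship[1->2]=1 ship[0->1]=2 prod=4 -> [10 6 12]
Step 2: demand=3,sold=3 ship[1->2]=1 ship[0->1]=2 prod=4 -> [12 7 10]
Step 3: demand=3,sold=3 ship[1->2]=1 ship[0->1]=2 prod=4 -> [14 8 8]
Step 4: demand=3,sold=3 ship[1->2]=1 ship[0->1]=2 prod=4 -> [16 9 6]
Step 5: demand=3,sold=3 ship[1->2]=1 ship[0->1]=2 prod=4 -> [18 10 4]
Step 6: demand=3,sold=3 ship[1->2]=1 ship[0->1]=2 prod=4 -> [20 11 2]
Step 7: demand=3,sold=2 ship[1->2]=1 ship[0->1]=2 prod=4 -> [22 12 1]
Step 8: demand=3,sold=1 ship[1->2]=1 ship[0->1]=2 prod=4 -> [24 13 1]
Step 9: demand=3,sold=1 ship[1->2]=1 ship[0->1]=2 prod=4 -> [26 14 1]
Step 10: demand=3,sold=1 ship[1->2]=1 ship[0->1]=2 prod=4 -> [28 15 1]
Step 11: demand=3,sold=1 ship[1->2]=1 ship[0->1]=2 prod=4 -> [30 16 1]
Step 12: demand=3,sold=1 ship[1->2]=1 ship[0->1]=2 prod=4 -> [32 17 1]
First stockout at step 7

7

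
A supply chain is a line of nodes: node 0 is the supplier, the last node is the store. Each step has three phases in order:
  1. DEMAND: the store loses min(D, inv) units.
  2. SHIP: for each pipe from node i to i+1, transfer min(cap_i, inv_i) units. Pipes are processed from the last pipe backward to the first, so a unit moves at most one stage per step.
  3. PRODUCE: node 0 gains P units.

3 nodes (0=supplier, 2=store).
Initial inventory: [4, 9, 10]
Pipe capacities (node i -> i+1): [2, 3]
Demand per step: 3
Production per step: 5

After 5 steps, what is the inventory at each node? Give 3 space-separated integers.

Step 1: demand=3,sold=3 ship[1->2]=3 ship[0->1]=2 prod=5 -> inv=[7 8 10]
Step 2: demand=3,sold=3 ship[1->2]=3 ship[0->1]=2 prod=5 -> inv=[10 7 10]
Step 3: demand=3,sold=3 ship[1->2]=3 ship[0->1]=2 prod=5 -> inv=[13 6 10]
Step 4: demand=3,sold=3 ship[1->2]=3 ship[0->1]=2 prod=5 -> inv=[16 5 10]
Step 5: demand=3,sold=3 ship[1->2]=3 ship[0->1]=2 prod=5 -> inv=[19 4 10]

19 4 10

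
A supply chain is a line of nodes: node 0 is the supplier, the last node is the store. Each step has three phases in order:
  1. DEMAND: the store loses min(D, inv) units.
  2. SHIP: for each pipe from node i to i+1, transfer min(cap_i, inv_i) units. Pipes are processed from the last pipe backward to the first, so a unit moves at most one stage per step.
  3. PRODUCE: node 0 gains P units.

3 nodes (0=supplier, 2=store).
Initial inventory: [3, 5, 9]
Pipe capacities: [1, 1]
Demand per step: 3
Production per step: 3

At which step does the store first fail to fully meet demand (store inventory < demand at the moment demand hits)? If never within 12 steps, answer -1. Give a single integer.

Step 1: demand=3,sold=3 ship[1->2]=1 ship[0->1]=1 prod=3 -> [5 5 7]
Step 2: demand=3,sold=3 ship[1->2]=1 ship[0->1]=1 prod=3 -> [7 5 5]
Step 3: demand=3,sold=3 ship[1->2]=1 ship[0->1]=1 prod=3 -> [9 5 3]
Step 4: demand=3,sold=3 ship[1->2]=1 ship[0->1]=1 prod=3 -> [11 5 1]
Step 5: demand=3,sold=1 ship[1->2]=1 ship[0->1]=1 prod=3 -> [13 5 1]
Step 6: demand=3,sold=1 ship[1->2]=1 ship[0->1]=1 prod=3 -> [15 5 1]
Step 7: demand=3,sold=1 ship[1->2]=1 ship[0->1]=1 prod=3 -> [17 5 1]
Step 8: demand=3,sold=1 ship[1->2]=1 ship[0->1]=1 prod=3 -> [19 5 1]
Step 9: demand=3,sold=1 ship[1->2]=1 ship[0->1]=1 prod=3 -> [21 5 1]
Step 10: demand=3,sold=1 ship[1->2]=1 ship[0->1]=1 prod=3 -> [23 5 1]
Step 11: demand=3,sold=1 ship[1->2]=1 ship[0->1]=1 prod=3 -> [25 5 1]
Step 12: demand=3,sold=1 ship[1->2]=1 ship[0->1]=1 prod=3 -> [27 5 1]
First stockout at step 5

5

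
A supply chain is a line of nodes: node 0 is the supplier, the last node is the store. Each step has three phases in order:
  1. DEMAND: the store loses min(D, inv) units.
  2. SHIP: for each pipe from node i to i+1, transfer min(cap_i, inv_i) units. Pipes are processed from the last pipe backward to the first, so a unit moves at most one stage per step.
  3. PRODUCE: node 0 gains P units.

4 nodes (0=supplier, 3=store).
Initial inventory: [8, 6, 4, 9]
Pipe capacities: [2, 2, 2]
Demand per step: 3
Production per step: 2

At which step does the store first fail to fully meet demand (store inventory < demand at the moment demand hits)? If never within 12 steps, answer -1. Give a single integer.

Step 1: demand=3,sold=3 ship[2->3]=2 ship[1->2]=2 ship[0->1]=2 prod=2 -> [8 6 4 8]
Step 2: demand=3,sold=3 ship[2->3]=2 ship[1->2]=2 ship[0->1]=2 prod=2 -> [8 6 4 7]
Step 3: demand=3,sold=3 ship[2->3]=2 ship[1->2]=2 ship[0->1]=2 prod=2 -> [8 6 4 6]
Step 4: demand=3,sold=3 ship[2->3]=2 ship[1->2]=2 ship[0->1]=2 prod=2 -> [8 6 4 5]
Step 5: demand=3,sold=3 ship[2->3]=2 ship[1->2]=2 ship[0->1]=2 prod=2 -> [8 6 4 4]
Step 6: demand=3,sold=3 ship[2->3]=2 ship[1->2]=2 ship[0->1]=2 prod=2 -> [8 6 4 3]
Step 7: demand=3,sold=3 ship[2->3]=2 ship[1->2]=2 ship[0->1]=2 prod=2 -> [8 6 4 2]
Step 8: demand=3,sold=2 ship[2->3]=2 ship[1->2]=2 ship[0->1]=2 prod=2 -> [8 6 4 2]
Step 9: demand=3,sold=2 ship[2->3]=2 ship[1->2]=2 ship[0->1]=2 prod=2 -> [8 6 4 2]
Step 10: demand=3,sold=2 ship[2->3]=2 ship[1->2]=2 ship[0->1]=2 prod=2 -> [8 6 4 2]
Step 11: demand=3,sold=2 ship[2->3]=2 ship[1->2]=2 ship[0->1]=2 prod=2 -> [8 6 4 2]
Step 12: demand=3,sold=2 ship[2->3]=2 ship[1->2]=2 ship[0->1]=2 prod=2 -> [8 6 4 2]
First stockout at step 8

8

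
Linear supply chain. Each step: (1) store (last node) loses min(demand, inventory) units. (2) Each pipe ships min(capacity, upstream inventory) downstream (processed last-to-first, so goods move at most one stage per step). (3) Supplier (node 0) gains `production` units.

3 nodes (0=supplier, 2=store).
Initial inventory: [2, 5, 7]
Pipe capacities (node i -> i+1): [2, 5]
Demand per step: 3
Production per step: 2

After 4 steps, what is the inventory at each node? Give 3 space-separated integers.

Step 1: demand=3,sold=3 ship[1->2]=5 ship[0->1]=2 prod=2 -> inv=[2 2 9]
Step 2: demand=3,sold=3 ship[1->2]=2 ship[0->1]=2 prod=2 -> inv=[2 2 8]
Step 3: demand=3,sold=3 ship[1->2]=2 ship[0->1]=2 prod=2 -> inv=[2 2 7]
Step 4: demand=3,sold=3 ship[1->2]=2 ship[0->1]=2 prod=2 -> inv=[2 2 6]

2 2 6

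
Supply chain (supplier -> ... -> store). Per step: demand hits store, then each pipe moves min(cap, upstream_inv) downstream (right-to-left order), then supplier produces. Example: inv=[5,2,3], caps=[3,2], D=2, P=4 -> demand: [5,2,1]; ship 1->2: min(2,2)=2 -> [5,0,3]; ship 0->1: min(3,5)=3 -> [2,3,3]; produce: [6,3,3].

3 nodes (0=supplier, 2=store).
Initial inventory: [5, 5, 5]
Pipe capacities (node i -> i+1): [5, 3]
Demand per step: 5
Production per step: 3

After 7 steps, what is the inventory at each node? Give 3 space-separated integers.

Step 1: demand=5,sold=5 ship[1->2]=3 ship[0->1]=5 prod=3 -> inv=[3 7 3]
Step 2: demand=5,sold=3 ship[1->2]=3 ship[0->1]=3 prod=3 -> inv=[3 7 3]
Step 3: demand=5,sold=3 ship[1->2]=3 ship[0->1]=3 prod=3 -> inv=[3 7 3]
Step 4: demand=5,sold=3 ship[1->2]=3 ship[0->1]=3 prod=3 -> inv=[3 7 3]
Step 5: demand=5,sold=3 ship[1->2]=3 ship[0->1]=3 prod=3 -> inv=[3 7 3]
Step 6: demand=5,sold=3 ship[1->2]=3 ship[0->1]=3 prod=3 -> inv=[3 7 3]
Step 7: demand=5,sold=3 ship[1->2]=3 ship[0->1]=3 prod=3 -> inv=[3 7 3]

3 7 3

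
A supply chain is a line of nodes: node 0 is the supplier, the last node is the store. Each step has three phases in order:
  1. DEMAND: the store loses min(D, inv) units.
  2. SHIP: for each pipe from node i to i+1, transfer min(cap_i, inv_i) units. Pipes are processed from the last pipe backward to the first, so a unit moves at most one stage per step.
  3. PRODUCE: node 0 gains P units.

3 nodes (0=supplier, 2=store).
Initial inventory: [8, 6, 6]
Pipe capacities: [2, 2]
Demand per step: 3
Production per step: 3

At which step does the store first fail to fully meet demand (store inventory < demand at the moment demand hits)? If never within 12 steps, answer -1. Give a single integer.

Step 1: demand=3,sold=3 ship[1->2]=2 ship[0->1]=2 prod=3 -> [9 6 5]
Step 2: demand=3,sold=3 ship[1->2]=2 ship[0->1]=2 prod=3 -> [10 6 4]
Step 3: demand=3,sold=3 ship[1->2]=2 ship[0->1]=2 prod=3 -> [11 6 3]
Step 4: demand=3,sold=3 ship[1->2]=2 ship[0->1]=2 prod=3 -> [12 6 2]
Step 5: demand=3,sold=2 ship[1->2]=2 ship[0->1]=2 prod=3 -> [13 6 2]
Step 6: demand=3,sold=2 ship[1->2]=2 ship[0->1]=2 prod=3 -> [14 6 2]
Step 7: demand=3,sold=2 ship[1->2]=2 ship[0->1]=2 prod=3 -> [15 6 2]
Step 8: demand=3,sold=2 ship[1->2]=2 ship[0->1]=2 prod=3 -> [16 6 2]
Step 9: demand=3,sold=2 ship[1->2]=2 ship[0->1]=2 prod=3 -> [17 6 2]
Step 10: demand=3,sold=2 ship[1->2]=2 ship[0->1]=2 prod=3 -> [18 6 2]
Step 11: demand=3,sold=2 ship[1->2]=2 ship[0->1]=2 prod=3 -> [19 6 2]
Step 12: demand=3,sold=2 ship[1->2]=2 ship[0->1]=2 prod=3 -> [20 6 2]
First stockout at step 5

5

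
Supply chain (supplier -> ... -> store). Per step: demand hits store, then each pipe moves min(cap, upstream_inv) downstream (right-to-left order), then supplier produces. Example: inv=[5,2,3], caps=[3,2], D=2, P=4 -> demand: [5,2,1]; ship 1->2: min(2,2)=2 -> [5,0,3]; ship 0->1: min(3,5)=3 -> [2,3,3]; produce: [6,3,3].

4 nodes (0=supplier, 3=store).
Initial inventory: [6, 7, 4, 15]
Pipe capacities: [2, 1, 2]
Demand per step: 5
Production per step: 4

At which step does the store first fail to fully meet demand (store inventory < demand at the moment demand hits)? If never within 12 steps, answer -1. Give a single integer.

Step 1: demand=5,sold=5 ship[2->3]=2 ship[1->2]=1 ship[0->1]=2 prod=4 -> [8 8 3 12]
Step 2: demand=5,sold=5 ship[2->3]=2 ship[1->2]=1 ship[0->1]=2 prod=4 -> [10 9 2 9]
Step 3: demand=5,sold=5 ship[2->3]=2 ship[1->2]=1 ship[0->1]=2 prod=4 -> [12 10 1 6]
Step 4: demand=5,sold=5 ship[2->3]=1 ship[1->2]=1 ship[0->1]=2 prod=4 -> [14 11 1 2]
Step 5: demand=5,sold=2 ship[2->3]=1 ship[1->2]=1 ship[0->1]=2 prod=4 -> [16 12 1 1]
Step 6: demand=5,sold=1 ship[2->3]=1 ship[1->2]=1 ship[0->1]=2 prod=4 -> [18 13 1 1]
Step 7: demand=5,sold=1 ship[2->3]=1 ship[1->2]=1 ship[0->1]=2 prod=4 -> [20 14 1 1]
Step 8: demand=5,sold=1 ship[2->3]=1 ship[1->2]=1 ship[0->1]=2 prod=4 -> [22 15 1 1]
Step 9: demand=5,sold=1 ship[2->3]=1 ship[1->2]=1 ship[0->1]=2 prod=4 -> [24 16 1 1]
Step 10: demand=5,sold=1 ship[2->3]=1 ship[1->2]=1 ship[0->1]=2 prod=4 -> [26 17 1 1]
Step 11: demand=5,sold=1 ship[2->3]=1 ship[1->2]=1 ship[0->1]=2 prod=4 -> [28 18 1 1]
Step 12: demand=5,sold=1 ship[2->3]=1 ship[1->2]=1 ship[0->1]=2 prod=4 -> [30 19 1 1]
First stockout at step 5

5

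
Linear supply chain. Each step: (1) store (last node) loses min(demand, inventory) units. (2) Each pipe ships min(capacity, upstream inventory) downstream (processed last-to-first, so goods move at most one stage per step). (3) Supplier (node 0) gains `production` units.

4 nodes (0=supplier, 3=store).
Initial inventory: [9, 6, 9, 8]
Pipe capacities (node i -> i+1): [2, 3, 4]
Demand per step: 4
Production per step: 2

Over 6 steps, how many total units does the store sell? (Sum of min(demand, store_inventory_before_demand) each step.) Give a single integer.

Answer: 24

Derivation:
Step 1: sold=4 (running total=4) -> [9 5 8 8]
Step 2: sold=4 (running total=8) -> [9 4 7 8]
Step 3: sold=4 (running total=12) -> [9 3 6 8]
Step 4: sold=4 (running total=16) -> [9 2 5 8]
Step 5: sold=4 (running total=20) -> [9 2 3 8]
Step 6: sold=4 (running total=24) -> [9 2 2 7]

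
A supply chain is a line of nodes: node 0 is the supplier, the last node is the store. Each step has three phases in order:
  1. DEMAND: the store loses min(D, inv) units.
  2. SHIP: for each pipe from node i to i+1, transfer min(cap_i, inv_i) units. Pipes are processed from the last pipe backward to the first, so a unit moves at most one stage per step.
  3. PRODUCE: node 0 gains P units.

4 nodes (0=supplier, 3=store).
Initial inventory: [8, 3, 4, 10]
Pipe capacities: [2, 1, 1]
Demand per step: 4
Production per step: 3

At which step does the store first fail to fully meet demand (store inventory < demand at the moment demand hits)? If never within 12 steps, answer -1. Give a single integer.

Step 1: demand=4,sold=4 ship[2->3]=1 ship[1->2]=1 ship[0->1]=2 prod=3 -> [9 4 4 7]
Step 2: demand=4,sold=4 ship[2->3]=1 ship[1->2]=1 ship[0->1]=2 prod=3 -> [10 5 4 4]
Step 3: demand=4,sold=4 ship[2->3]=1 ship[1->2]=1 ship[0->1]=2 prod=3 -> [11 6 4 1]
Step 4: demand=4,sold=1 ship[2->3]=1 ship[1->2]=1 ship[0->1]=2 prod=3 -> [12 7 4 1]
Step 5: demand=4,sold=1 ship[2->3]=1 ship[1->2]=1 ship[0->1]=2 prod=3 -> [13 8 4 1]
Step 6: demand=4,sold=1 ship[2->3]=1 ship[1->2]=1 ship[0->1]=2 prod=3 -> [14 9 4 1]
Step 7: demand=4,sold=1 ship[2->3]=1 ship[1->2]=1 ship[0->1]=2 prod=3 -> [15 10 4 1]
Step 8: demand=4,sold=1 ship[2->3]=1 ship[1->2]=1 ship[0->1]=2 prod=3 -> [16 11 4 1]
Step 9: demand=4,sold=1 ship[2->3]=1 ship[1->2]=1 ship[0->1]=2 prod=3 -> [17 12 4 1]
Step 10: demand=4,sold=1 ship[2->3]=1 ship[1->2]=1 ship[0->1]=2 prod=3 -> [18 13 4 1]
Step 11: demand=4,sold=1 ship[2->3]=1 ship[1->2]=1 ship[0->1]=2 prod=3 -> [19 14 4 1]
Step 12: demand=4,sold=1 ship[2->3]=1 ship[1->2]=1 ship[0->1]=2 prod=3 -> [20 15 4 1]
First stockout at step 4

4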